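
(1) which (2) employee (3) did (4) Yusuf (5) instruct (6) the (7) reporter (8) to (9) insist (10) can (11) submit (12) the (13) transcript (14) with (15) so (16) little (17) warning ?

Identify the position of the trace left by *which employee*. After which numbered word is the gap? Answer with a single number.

9

In situ: Yusuf did instruct the reporter to insist which employee can submit the transcript with so little warning.
The filler 'which employee' is interpreted as the subject of the clause embedded under 'insist'. Wh-movement fronts it, leaving a gap right after 'insist':
Which employee did Yusuf instruct the reporter to insist ___ can submit the transcript with so little warning?
'insist' is word 9.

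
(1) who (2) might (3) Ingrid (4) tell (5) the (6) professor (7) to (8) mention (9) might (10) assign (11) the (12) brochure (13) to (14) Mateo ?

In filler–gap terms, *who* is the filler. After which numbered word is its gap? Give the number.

Before movement: Ingrid might tell the professor to mention who might assign the brochure to Mateo.
The filler 'who' is interpreted as the subject of the clause embedded under 'mention'. Fronting leaves a gap immediately after 'mention':
Who might Ingrid tell the professor to mention ___ might assign the brochure to Mateo?
'mention' is word 8.

8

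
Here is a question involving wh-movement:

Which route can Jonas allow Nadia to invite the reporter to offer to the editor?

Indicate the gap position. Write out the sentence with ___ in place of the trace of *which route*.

Which route can Jonas allow Nadia to invite the reporter to offer ___ to the editor?

Before movement: Jonas can allow Nadia to invite the reporter to offer which route to the editor.
'which route' is the direct object of 'offer'. The gap is right after 'offer'.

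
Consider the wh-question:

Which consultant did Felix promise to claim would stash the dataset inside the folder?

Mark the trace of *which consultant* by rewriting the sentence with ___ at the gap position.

Which consultant did Felix promise to claim ___ would stash the dataset inside the folder?

Pre-movement form: Felix did promise to claim which consultant would stash the dataset inside the folder.
'which consultant' functions as the subject of the clause embedded under 'claim'. The gap is right after 'claim'.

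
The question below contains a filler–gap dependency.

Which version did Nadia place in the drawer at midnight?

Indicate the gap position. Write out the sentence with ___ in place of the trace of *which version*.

Underlying clause: Nadia did place which version in the drawer at midnight.
The filler 'which version' is interpreted as the direct object of 'place'. The gap is right after 'place'.

Which version did Nadia place ___ in the drawer at midnight?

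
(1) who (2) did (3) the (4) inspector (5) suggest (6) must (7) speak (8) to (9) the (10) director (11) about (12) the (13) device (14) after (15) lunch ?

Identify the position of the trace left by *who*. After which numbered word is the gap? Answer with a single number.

5

Underlying clause: The inspector did suggest who must speak to the director about the device after lunch.
The filler 'who' is interpreted as the subject of the clause embedded under 'suggest'. It moves to the left edge, and the trace sits right after 'suggest':
Who did the inspector suggest ___ must speak to the director about the device after lunch?
'suggest' is word 5.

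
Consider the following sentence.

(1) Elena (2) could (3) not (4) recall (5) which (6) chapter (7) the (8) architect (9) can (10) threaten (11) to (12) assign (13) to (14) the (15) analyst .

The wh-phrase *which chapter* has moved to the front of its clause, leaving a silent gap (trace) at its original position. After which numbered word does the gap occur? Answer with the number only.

Before movement: The architect can threaten to assign which chapter to the analyst.
'which chapter' functions as the direct object of 'assign'. It moves to the left edge, and the trace sits right after 'assign':
Elena could not recall which chapter the architect can threaten to assign ___ to the analyst.
'assign' is word 12.

12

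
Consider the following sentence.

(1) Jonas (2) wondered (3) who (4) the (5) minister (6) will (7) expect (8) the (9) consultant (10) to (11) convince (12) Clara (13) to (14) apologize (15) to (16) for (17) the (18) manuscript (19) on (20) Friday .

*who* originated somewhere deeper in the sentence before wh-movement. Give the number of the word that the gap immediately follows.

In situ: The minister will expect the consultant to convince Clara to apologize to who for the manuscript on Friday.
The filler 'who' is interpreted as the object of the preposition 'to'. It moves to the left edge, and the trace sits right after 'to':
Jonas wondered who the minister will expect the consultant to convince Clara to apologize to ___ for the manuscript on Friday.
'to' is word 15.

15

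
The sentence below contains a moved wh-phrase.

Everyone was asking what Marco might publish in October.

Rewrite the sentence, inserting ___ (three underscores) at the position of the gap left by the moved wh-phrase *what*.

Everyone was asking what Marco might publish ___ in October.

In situ: Marco might publish what in October.
'what' functions as the direct object of 'publish'. The gap is right after 'publish'.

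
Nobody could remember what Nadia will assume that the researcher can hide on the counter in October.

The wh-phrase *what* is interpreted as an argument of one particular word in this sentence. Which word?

hide

In situ: Nadia will assume that the researcher can hide what on the counter in October.
The filler 'what' is interpreted as the direct object of 'hide'. Wh-movement fronts it, leaving a gap right after 'hide':
Nobody could remember what Nadia will assume that the researcher can hide ___ on the counter in October.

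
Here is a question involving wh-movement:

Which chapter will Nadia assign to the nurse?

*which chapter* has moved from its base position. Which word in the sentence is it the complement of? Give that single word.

Underlying clause: Nadia will assign which chapter to the nurse.
'which chapter' is the direct object of 'assign'. Wh-movement fronts it, leaving a gap right after 'assign':
Which chapter will Nadia assign ___ to the nurse?

assign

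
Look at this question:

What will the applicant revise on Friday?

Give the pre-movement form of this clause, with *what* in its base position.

The applicant will revise what on Friday.

The filler 'what' is interpreted as the direct object of 'revise'. Fronting leaves a gap immediately after 'revise':
What will the applicant revise ___ on Friday?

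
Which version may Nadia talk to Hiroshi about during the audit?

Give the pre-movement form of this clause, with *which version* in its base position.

The filler 'which version' is interpreted as the object of the preposition 'about'. Fronting leaves a gap immediately after 'about':
Which version may Nadia talk to Hiroshi about ___ during the audit?

Nadia may talk to Hiroshi about which version during the audit.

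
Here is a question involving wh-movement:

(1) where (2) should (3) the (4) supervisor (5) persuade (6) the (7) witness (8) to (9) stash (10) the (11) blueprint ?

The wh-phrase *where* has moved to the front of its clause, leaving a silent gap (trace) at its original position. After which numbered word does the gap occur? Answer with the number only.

11

Before movement: The supervisor should persuade the witness to stash the blueprint where.
'where' functions as the locative complement of 'stash'. It moves to the left edge, and the trace sits right after 'blueprint':
Where should the supervisor persuade the witness to stash the blueprint ___?
'blueprint' is word 11.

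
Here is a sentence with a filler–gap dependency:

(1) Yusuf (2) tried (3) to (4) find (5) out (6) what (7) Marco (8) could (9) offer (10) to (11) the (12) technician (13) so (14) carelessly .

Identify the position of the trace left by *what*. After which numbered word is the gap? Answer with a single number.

Underlying clause: Marco could offer what to the technician so carelessly.
The filler 'what' is interpreted as the direct object of 'offer'. Fronting leaves a gap immediately after 'offer':
Yusuf tried to find out what Marco could offer ___ to the technician so carelessly.
'offer' is word 9.

9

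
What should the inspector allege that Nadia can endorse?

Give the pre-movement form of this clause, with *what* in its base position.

The filler 'what' is interpreted as the direct object of 'endorse'. Fronting leaves a gap immediately after 'endorse':
What should the inspector allege that Nadia can endorse ___?

The inspector should allege that Nadia can endorse what.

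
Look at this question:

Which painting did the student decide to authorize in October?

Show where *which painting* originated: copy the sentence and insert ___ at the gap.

Which painting did the student decide to authorize ___ in October?

Pre-movement form: The student did decide to authorize which painting in October.
'which painting' is the direct object of 'authorize'. The gap is right after 'authorize'.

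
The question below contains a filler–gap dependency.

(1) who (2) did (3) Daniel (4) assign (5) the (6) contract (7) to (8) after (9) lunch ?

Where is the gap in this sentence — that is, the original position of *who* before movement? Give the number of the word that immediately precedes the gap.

Underlying clause: Daniel did assign the contract to who after lunch.
'who' functions as the object of the preposition 'to' (recipient of 'assign'). Fronting leaves a gap immediately after 'to':
Who did Daniel assign the contract to ___ after lunch?
'to' is word 7.

7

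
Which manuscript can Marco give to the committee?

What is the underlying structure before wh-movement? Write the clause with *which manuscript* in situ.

Marco can give which manuscript to the committee.

'which manuscript' functions as the direct object of 'give'. It moves to the left edge, and the trace sits right after 'give':
Which manuscript can Marco give ___ to the committee?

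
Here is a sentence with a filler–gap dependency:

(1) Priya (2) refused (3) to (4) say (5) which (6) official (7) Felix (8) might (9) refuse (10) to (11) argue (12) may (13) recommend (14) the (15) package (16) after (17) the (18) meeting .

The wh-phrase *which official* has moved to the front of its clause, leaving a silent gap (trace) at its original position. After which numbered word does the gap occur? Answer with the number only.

Before movement: Felix might refuse to argue which official may recommend the package after the meeting.
'which official' is the subject of the clause embedded under 'argue'. Wh-movement fronts it, leaving a gap right after 'argue':
Priya refused to say which official Felix might refuse to argue ___ may recommend the package after the meeting.
'argue' is word 11.

11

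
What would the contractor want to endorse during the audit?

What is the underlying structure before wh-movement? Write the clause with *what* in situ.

The contractor would want to endorse what during the audit.

'what' is the direct object of 'endorse'. Wh-movement fronts it, leaving a gap right after 'endorse':
What would the contractor want to endorse ___ during the audit?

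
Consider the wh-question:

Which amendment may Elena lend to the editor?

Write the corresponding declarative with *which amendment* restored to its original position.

The filler 'which amendment' is interpreted as the direct object of 'lend'. Wh-movement fronts it, leaving a gap right after 'lend':
Which amendment may Elena lend ___ to the editor?

Elena may lend which amendment to the editor.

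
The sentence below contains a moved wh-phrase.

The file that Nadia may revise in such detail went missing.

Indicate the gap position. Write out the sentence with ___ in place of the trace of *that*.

'that' functions as the direct object of 'revise'. The gap is right after 'revise'.

The file that Nadia may revise ___ in such detail went missing.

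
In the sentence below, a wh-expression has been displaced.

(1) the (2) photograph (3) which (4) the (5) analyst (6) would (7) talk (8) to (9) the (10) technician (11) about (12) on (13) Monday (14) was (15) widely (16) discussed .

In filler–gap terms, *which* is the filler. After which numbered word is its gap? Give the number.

11

'which' functions as the object of the preposition 'about'. It moves to the left edge, and the trace sits right after 'about':
The photograph which the analyst would talk to the technician about ___ on Monday was widely discussed.
'about' is word 11.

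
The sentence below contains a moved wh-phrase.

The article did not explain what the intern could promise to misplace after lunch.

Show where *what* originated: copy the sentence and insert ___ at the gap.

The article did not explain what the intern could promise to misplace ___ after lunch.

Pre-movement form: The intern could promise to misplace what after lunch.
The filler 'what' is interpreted as the direct object of 'misplace'. The gap is right after 'misplace'.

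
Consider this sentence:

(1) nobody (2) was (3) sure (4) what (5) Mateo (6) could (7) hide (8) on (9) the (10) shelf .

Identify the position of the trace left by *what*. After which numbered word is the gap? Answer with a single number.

7

Underlying clause: Mateo could hide what on the shelf.
'what' is the direct object of 'hide'. Fronting leaves a gap immediately after 'hide':
Nobody was sure what Mateo could hide ___ on the shelf.
'hide' is word 7.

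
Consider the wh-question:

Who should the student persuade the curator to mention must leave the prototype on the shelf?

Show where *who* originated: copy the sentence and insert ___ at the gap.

Who should the student persuade the curator to mention ___ must leave the prototype on the shelf?

Before movement: The student should persuade the curator to mention who must leave the prototype on the shelf.
'who' is the subject of the clause embedded under 'mention'. The gap is right after 'mention'.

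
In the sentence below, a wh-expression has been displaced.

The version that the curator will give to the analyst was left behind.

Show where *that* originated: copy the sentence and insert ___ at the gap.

The version that the curator will give ___ to the analyst was left behind.

The filler 'that' is interpreted as the direct object of 'give'. The gap is right after 'give'.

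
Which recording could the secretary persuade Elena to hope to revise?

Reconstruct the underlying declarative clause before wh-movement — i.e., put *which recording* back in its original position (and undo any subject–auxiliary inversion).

The secretary could persuade Elena to hope to revise which recording.

'which recording' functions as the direct object of 'revise'. Fronting leaves a gap immediately after 'revise':
Which recording could the secretary persuade Elena to hope to revise ___?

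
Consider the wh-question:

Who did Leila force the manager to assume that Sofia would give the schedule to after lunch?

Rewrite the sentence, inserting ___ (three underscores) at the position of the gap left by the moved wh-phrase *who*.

Underlying clause: Leila did force the manager to assume that Sofia would give the schedule to who after lunch.
'who' is the object of the preposition 'to' (recipient of 'give'). The gap is right after 'to'.

Who did Leila force the manager to assume that Sofia would give the schedule to ___ after lunch?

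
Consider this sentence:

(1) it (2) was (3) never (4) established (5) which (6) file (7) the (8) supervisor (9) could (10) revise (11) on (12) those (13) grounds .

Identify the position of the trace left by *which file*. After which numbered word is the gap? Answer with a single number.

10

In situ: The supervisor could revise which file on those grounds.
The filler 'which file' is interpreted as the direct object of 'revise'. Wh-movement fronts it, leaving a gap right after 'revise':
It was never established which file the supervisor could revise ___ on those grounds.
'revise' is word 10.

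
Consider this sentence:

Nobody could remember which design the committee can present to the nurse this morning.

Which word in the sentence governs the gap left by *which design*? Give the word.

Underlying clause: The committee can present which design to the nurse this morning.
'which design' functions as the direct object of 'present'. Wh-movement fronts it, leaving a gap right after 'present':
Nobody could remember which design the committee can present ___ to the nurse this morning.

present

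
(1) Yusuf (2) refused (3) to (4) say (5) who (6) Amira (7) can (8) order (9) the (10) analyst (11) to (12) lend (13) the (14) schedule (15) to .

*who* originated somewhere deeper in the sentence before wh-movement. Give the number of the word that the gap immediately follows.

Underlying clause: Amira can order the analyst to lend the schedule to who.
The filler 'who' is interpreted as the object of the preposition 'to' (recipient of 'lend'). It moves to the left edge, and the trace sits right after 'to':
Yusuf refused to say who Amira can order the analyst to lend the schedule to ___.
'to' is word 15.

15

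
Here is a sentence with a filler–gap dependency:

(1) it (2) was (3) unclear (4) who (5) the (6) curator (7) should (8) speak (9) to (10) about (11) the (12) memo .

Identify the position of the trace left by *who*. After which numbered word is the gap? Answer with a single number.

9

In situ: The curator should speak to who about the memo.
'who' is the object of the preposition 'to'. Fronting leaves a gap immediately after 'to':
It was unclear who the curator should speak to ___ about the memo.
'to' is word 9.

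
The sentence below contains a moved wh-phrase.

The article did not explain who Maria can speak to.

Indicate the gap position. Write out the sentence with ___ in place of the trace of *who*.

In situ: Maria can speak to who.
'who' functions as the object of the preposition 'to'. The gap is right after 'to'.

The article did not explain who Maria can speak to ___.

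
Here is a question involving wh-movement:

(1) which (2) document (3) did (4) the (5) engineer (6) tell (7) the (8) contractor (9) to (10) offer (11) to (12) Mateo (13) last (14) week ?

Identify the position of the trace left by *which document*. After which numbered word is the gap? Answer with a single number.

10

In situ: The engineer did tell the contractor to offer which document to Mateo last week.
'which document' is the direct object of 'offer'. It moves to the left edge, and the trace sits right after 'offer':
Which document did the engineer tell the contractor to offer ___ to Mateo last week?
'offer' is word 10.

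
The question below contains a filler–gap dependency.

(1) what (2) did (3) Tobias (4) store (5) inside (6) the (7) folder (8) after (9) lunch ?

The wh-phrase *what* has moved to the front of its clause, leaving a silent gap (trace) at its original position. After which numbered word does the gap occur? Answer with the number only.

Before movement: Tobias did store what inside the folder after lunch.
The filler 'what' is interpreted as the direct object of 'store'. It moves to the left edge, and the trace sits right after 'store':
What did Tobias store ___ inside the folder after lunch?
'store' is word 4.

4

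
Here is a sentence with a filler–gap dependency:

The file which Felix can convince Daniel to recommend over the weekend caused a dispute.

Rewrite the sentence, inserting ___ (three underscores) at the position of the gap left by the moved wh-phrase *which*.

The file which Felix can convince Daniel to recommend ___ over the weekend caused a dispute.

'which' functions as the direct object of 'recommend'. The gap is right after 'recommend'.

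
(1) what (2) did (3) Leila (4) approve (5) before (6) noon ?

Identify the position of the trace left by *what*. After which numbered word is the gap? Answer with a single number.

4

Pre-movement form: Leila did approve what before noon.
'what' is the direct object of 'approve'. It moves to the left edge, and the trace sits right after 'approve':
What did Leila approve ___ before noon?
'approve' is word 4.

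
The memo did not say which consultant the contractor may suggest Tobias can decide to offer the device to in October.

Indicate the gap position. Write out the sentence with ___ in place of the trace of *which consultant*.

The memo did not say which consultant the contractor may suggest Tobias can decide to offer the device to ___ in October.

Underlying clause: The contractor may suggest Tobias can decide to offer the device to which consultant in October.
'which consultant' functions as the object of the preposition 'to' (recipient of 'offer'). The gap is right after 'to'.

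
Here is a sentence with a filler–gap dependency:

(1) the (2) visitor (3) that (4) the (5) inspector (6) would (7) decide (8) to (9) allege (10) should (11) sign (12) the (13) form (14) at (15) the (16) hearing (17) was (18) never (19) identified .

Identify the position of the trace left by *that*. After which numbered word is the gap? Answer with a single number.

'that' is the subject of the clause embedded under 'allege'. It moves to the left edge, and the trace sits right after 'allege':
The visitor that the inspector would decide to allege ___ should sign the form at the hearing was never identified.
'allege' is word 9.

9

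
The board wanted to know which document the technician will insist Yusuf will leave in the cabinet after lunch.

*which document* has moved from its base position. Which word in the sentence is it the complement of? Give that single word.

leave

Pre-movement form: The technician will insist Yusuf will leave which document in the cabinet after lunch.
The filler 'which document' is interpreted as the direct object of 'leave'. It moves to the left edge, and the trace sits right after 'leave':
The board wanted to know which document the technician will insist Yusuf will leave ___ in the cabinet after lunch.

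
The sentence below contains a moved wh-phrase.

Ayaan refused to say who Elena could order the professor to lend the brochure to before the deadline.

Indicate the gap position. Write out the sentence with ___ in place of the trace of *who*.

Ayaan refused to say who Elena could order the professor to lend the brochure to ___ before the deadline.

In situ: Elena could order the professor to lend the brochure to who before the deadline.
'who' functions as the object of the preposition 'to' (recipient of 'lend'). The gap is right after 'to'.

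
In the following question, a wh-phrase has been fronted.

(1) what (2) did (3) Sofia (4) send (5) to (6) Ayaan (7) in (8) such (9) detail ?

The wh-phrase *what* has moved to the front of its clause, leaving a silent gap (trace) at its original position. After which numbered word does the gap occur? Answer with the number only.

Pre-movement form: Sofia did send what to Ayaan in such detail.
The filler 'what' is interpreted as the direct object of 'send'. Fronting leaves a gap immediately after 'send':
What did Sofia send ___ to Ayaan in such detail?
'send' is word 4.

4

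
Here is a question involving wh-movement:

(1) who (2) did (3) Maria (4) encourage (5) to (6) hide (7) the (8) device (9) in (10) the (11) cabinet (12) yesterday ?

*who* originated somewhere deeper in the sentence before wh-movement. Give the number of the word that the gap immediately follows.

Underlying clause: Maria did encourage who to hide the device in the cabinet yesterday.
'who' is the direct object of 'encourage'. Fronting leaves a gap immediately after 'encourage':
Who did Maria encourage ___ to hide the device in the cabinet yesterday?
'encourage' is word 4.

4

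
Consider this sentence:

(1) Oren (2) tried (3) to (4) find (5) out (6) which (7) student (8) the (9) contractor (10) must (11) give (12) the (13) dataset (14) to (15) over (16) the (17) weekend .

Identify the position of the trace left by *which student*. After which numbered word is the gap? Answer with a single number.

14

Pre-movement form: The contractor must give the dataset to which student over the weekend.
'which student' functions as the object of the preposition 'to' (recipient of 'give'). Fronting leaves a gap immediately after 'to':
Oren tried to find out which student the contractor must give the dataset to ___ over the weekend.
'to' is word 14.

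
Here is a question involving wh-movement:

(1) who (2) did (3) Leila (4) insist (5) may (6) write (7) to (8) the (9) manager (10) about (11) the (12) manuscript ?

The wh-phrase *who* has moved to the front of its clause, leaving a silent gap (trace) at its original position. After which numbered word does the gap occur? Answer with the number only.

Pre-movement form: Leila did insist who may write to the manager about the manuscript.
'who' functions as the subject of the clause embedded under 'insist'. Fronting leaves a gap immediately after 'insist':
Who did Leila insist ___ may write to the manager about the manuscript?
'insist' is word 4.

4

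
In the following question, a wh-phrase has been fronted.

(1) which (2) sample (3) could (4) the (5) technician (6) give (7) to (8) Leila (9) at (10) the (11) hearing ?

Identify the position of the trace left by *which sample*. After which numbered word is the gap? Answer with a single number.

6

Before movement: The technician could give which sample to Leila at the hearing.
The filler 'which sample' is interpreted as the direct object of 'give'. It moves to the left edge, and the trace sits right after 'give':
Which sample could the technician give ___ to Leila at the hearing?
'give' is word 6.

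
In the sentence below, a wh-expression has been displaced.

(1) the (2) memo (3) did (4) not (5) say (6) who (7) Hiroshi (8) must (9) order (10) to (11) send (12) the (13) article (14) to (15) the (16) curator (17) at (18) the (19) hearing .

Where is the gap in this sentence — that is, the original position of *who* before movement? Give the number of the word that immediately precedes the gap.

Before movement: Hiroshi must order who to send the article to the curator at the hearing.
The filler 'who' is interpreted as the direct object of 'order'. Wh-movement fronts it, leaving a gap right after 'order':
The memo did not say who Hiroshi must order ___ to send the article to the curator at the hearing.
'order' is word 9.

9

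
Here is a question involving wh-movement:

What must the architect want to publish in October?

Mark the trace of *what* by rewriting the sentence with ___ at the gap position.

What must the architect want to publish ___ in October?

Before movement: The architect must want to publish what in October.
'what' is the direct object of 'publish'. The gap is right after 'publish'.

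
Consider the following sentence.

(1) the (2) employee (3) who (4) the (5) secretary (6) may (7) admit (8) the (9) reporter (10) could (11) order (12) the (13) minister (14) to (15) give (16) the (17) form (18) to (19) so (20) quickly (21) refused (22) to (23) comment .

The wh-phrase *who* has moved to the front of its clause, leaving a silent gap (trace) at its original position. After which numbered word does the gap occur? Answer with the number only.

'who' is the object of the preposition 'to' (recipient of 'give'). Fronting leaves a gap immediately after 'to':
The employee who the secretary may admit the reporter could order the minister to give the form to ___ so quickly refused to comment.
'to' is word 18.

18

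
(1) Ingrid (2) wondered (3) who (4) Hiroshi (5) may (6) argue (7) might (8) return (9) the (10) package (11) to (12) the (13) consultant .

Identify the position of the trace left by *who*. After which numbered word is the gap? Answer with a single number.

Before movement: Hiroshi may argue who might return the package to the consultant.
'who' functions as the subject of the clause embedded under 'argue'. Wh-movement fronts it, leaving a gap right after 'argue':
Ingrid wondered who Hiroshi may argue ___ might return the package to the consultant.
'argue' is word 6.

6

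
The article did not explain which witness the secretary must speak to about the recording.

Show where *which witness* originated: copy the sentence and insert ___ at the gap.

Underlying clause: The secretary must speak to which witness about the recording.
'which witness' is the object of the preposition 'to'. The gap is right after 'to'.

The article did not explain which witness the secretary must speak to ___ about the recording.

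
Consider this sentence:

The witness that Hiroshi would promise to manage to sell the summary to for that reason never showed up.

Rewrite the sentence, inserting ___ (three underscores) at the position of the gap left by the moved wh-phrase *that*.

'that' is the object of the preposition 'to' (recipient of 'sell'). The gap is right after 'to'.

The witness that Hiroshi would promise to manage to sell the summary to ___ for that reason never showed up.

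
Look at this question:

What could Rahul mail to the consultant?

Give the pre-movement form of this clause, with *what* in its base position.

'what' is the direct object of 'mail'. It moves to the left edge, and the trace sits right after 'mail':
What could Rahul mail ___ to the consultant?

Rahul could mail what to the consultant.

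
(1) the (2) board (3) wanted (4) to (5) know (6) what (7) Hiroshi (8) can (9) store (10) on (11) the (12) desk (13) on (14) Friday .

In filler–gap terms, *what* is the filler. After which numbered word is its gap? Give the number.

9

Before movement: Hiroshi can store what on the desk on Friday.
'what' is the direct object of 'store'. Wh-movement fronts it, leaving a gap right after 'store':
The board wanted to know what Hiroshi can store ___ on the desk on Friday.
'store' is word 9.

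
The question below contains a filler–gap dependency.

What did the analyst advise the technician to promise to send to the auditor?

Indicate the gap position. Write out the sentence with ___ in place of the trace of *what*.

Before movement: The analyst did advise the technician to promise to send what to the auditor.
'what' is the direct object of 'send'. The gap is right after 'send'.

What did the analyst advise the technician to promise to send ___ to the auditor?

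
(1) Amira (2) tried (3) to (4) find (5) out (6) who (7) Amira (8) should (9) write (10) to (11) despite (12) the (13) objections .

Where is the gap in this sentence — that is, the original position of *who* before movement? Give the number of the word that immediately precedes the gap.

10

Underlying clause: Amira should write to who despite the objections.
'who' is the object of the preposition 'to'. Wh-movement fronts it, leaving a gap right after 'to':
Amira tried to find out who Amira should write to ___ despite the objections.
'to' is word 10.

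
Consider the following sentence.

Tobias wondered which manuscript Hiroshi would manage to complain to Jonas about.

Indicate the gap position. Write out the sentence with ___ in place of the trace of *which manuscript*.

Tobias wondered which manuscript Hiroshi would manage to complain to Jonas about ___.

In situ: Hiroshi would manage to complain to Jonas about which manuscript.
'which manuscript' is the object of the preposition 'about'. The gap is right after 'about'.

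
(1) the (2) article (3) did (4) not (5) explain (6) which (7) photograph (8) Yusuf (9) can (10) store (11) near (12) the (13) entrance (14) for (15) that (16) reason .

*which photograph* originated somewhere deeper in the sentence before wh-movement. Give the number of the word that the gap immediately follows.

10

In situ: Yusuf can store which photograph near the entrance for that reason.
'which photograph' functions as the direct object of 'store'. Fronting leaves a gap immediately after 'store':
The article did not explain which photograph Yusuf can store ___ near the entrance for that reason.
'store' is word 10.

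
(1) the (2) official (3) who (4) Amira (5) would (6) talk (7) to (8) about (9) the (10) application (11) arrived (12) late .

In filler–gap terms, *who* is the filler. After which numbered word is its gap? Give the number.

7

The filler 'who' is interpreted as the object of the preposition 'to'. Fronting leaves a gap immediately after 'to':
The official who Amira would talk to ___ about the application arrived late.
'to' is word 7.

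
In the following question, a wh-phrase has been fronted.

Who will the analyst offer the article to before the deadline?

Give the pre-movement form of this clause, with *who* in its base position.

The filler 'who' is interpreted as the object of the preposition 'to' (recipient of 'offer'). Fronting leaves a gap immediately after 'to':
Who will the analyst offer the article to ___ before the deadline?

The analyst will offer the article to who before the deadline.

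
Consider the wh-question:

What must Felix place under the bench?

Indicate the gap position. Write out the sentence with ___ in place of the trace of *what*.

What must Felix place ___ under the bench?

In situ: Felix must place what under the bench.
'what' is the direct object of 'place'. The gap is right after 'place'.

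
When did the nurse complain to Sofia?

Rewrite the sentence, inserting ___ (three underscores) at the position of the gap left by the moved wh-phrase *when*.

When did the nurse complain to Sofia ___?

Underlying clause: The nurse did complain to Sofia when.
'when' functions as the temporal adjunct. The gap is right after 'Sofia'.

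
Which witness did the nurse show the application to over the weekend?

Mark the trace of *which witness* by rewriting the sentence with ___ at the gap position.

In situ: The nurse did show the application to which witness over the weekend.
'which witness' functions as the object of the preposition 'to' (recipient of 'show'). The gap is right after 'to'.

Which witness did the nurse show the application to ___ over the weekend?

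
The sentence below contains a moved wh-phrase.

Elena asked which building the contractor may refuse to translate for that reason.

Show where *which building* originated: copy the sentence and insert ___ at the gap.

Pre-movement form: The contractor may refuse to translate which building for that reason.
'which building' is the direct object of 'translate'. The gap is right after 'translate'.

Elena asked which building the contractor may refuse to translate ___ for that reason.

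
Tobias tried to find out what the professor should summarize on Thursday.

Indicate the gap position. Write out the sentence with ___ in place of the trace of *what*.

In situ: The professor should summarize what on Thursday.
The filler 'what' is interpreted as the direct object of 'summarize'. The gap is right after 'summarize'.

Tobias tried to find out what the professor should summarize ___ on Thursday.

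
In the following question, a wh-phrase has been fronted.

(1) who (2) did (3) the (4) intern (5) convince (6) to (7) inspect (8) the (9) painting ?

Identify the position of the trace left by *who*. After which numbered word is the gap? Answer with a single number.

5

Pre-movement form: The intern did convince who to inspect the painting.
'who' functions as the direct object of 'convince'. It moves to the left edge, and the trace sits right after 'convince':
Who did the intern convince ___ to inspect the painting?
'convince' is word 5.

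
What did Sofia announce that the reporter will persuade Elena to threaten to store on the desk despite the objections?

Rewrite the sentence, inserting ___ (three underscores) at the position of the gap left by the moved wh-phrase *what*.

What did Sofia announce that the reporter will persuade Elena to threaten to store ___ on the desk despite the objections?

Underlying clause: Sofia did announce that the reporter will persuade Elena to threaten to store what on the desk despite the objections.
The filler 'what' is interpreted as the direct object of 'store'. The gap is right after 'store'.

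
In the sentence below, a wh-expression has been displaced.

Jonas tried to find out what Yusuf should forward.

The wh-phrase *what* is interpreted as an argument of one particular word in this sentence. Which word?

In situ: Yusuf should forward what.
'what' is the direct object of 'forward'. It moves to the left edge, and the trace sits right after 'forward':
Jonas tried to find out what Yusuf should forward ___.

forward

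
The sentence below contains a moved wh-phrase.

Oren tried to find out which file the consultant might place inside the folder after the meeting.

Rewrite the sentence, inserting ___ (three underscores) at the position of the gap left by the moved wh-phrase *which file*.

Underlying clause: The consultant might place which file inside the folder after the meeting.
'which file' is the direct object of 'place'. The gap is right after 'place'.

Oren tried to find out which file the consultant might place ___ inside the folder after the meeting.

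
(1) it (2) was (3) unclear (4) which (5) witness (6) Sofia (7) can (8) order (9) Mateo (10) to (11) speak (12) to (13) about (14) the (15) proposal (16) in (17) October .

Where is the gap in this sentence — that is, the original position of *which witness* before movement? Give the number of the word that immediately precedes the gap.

Underlying clause: Sofia can order Mateo to speak to which witness about the proposal in October.
The filler 'which witness' is interpreted as the object of the preposition 'to'. Fronting leaves a gap immediately after 'to':
It was unclear which witness Sofia can order Mateo to speak to ___ about the proposal in October.
'to' is word 12.

12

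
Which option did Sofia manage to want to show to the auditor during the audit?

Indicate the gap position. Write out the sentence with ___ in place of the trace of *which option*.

Underlying clause: Sofia did manage to want to show which option to the auditor during the audit.
The filler 'which option' is interpreted as the direct object of 'show'. The gap is right after 'show'.

Which option did Sofia manage to want to show ___ to the auditor during the audit?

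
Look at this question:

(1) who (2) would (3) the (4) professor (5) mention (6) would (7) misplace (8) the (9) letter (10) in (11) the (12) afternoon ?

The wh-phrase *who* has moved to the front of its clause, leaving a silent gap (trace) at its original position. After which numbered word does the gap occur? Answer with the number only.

5

In situ: The professor would mention who would misplace the letter in the afternoon.
'who' functions as the subject of the clause embedded under 'mention'. Wh-movement fronts it, leaving a gap right after 'mention':
Who would the professor mention ___ would misplace the letter in the afternoon?
'mention' is word 5.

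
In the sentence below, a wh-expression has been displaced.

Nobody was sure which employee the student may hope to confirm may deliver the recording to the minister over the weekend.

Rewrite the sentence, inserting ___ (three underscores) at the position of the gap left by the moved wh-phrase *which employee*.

Pre-movement form: The student may hope to confirm which employee may deliver the recording to the minister over the weekend.
'which employee' functions as the subject of the clause embedded under 'confirm'. The gap is right after 'confirm'.

Nobody was sure which employee the student may hope to confirm ___ may deliver the recording to the minister over the weekend.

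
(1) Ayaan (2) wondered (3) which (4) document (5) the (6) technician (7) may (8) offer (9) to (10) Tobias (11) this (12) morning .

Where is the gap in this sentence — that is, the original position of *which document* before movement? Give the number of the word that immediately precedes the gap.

In situ: The technician may offer which document to Tobias this morning.
'which document' functions as the direct object of 'offer'. It moves to the left edge, and the trace sits right after 'offer':
Ayaan wondered which document the technician may offer ___ to Tobias this morning.
'offer' is word 8.

8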